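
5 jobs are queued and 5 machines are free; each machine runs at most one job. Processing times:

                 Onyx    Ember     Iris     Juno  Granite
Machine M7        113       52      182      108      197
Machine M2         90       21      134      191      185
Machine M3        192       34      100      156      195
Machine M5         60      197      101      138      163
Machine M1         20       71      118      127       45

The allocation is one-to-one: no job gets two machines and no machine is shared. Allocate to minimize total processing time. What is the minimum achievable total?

Optimal: Onyx→Machine M5 (60 min), Ember→Machine M2 (21 min), Iris→Machine M3 (100 min), Juno→Machine M7 (108 min), Granite→Machine M1 (45 min) — total 60+21+100+108+45 = 334 min.
Row-greedy (each job in turn takes its cheapest remaining machine) gives 412 min, worse by 78.
Next-best assignment: Onyx→Machine M2, Ember→Machine M3, Iris→Machine M5, Juno→Machine M7, Granite→Machine M1 = 378 min.
Swapping Iris↔Onyx (Iris→Machine M5 101 min, Onyx→Machine M3 192 min) adds 133.
Checked against all permutations: 334 min is optimal.

Min total: 334 min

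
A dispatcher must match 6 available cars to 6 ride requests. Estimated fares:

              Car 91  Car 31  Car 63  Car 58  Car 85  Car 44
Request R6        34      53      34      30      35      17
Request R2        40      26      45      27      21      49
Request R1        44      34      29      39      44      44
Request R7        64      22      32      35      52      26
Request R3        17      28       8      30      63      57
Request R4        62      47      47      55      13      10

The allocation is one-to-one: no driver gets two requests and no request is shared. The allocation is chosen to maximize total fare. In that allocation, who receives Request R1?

Car 44 receives Request R1.

This is a one-to-one assignment (maximum-weight bipartite matching).
Optimal: Car 91→Request R7 ($64), Car 31→Request R6 ($53), Car 63→Request R2 ($45), Car 58→Request R4 ($55), Car 85→Request R3 ($63), Car 44→Request R1 ($44) — total 64+53+45+55+63+44 = $324.
Row-greedy (each driver in turn takes its best remaining request) gives $315, worse by 9.
Swapping Car 44↔Car 31 (Car 44→Request R6 $17, Car 31→Request R1 $34) loses 46.
Car 44's own top request is Request R3 ($57), but forcing Car 44→Request R3 and reassigning the rest optimally gives only $318 — worse by 6.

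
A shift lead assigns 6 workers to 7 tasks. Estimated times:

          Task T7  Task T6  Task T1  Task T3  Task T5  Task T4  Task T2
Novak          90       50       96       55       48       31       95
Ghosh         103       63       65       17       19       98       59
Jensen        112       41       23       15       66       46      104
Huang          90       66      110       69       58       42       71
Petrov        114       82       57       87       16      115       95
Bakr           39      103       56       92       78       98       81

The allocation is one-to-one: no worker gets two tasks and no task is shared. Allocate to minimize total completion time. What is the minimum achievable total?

Min total: 187 min

This is the linear assignment problem.
Optimal: Novak→Task T6 (50 min), Ghosh→Task T3 (17 min), Jensen→Task T1 (23 min), Huang→Task T4 (42 min), Petrov→Task T5 (16 min), Bakr→Task T7 (39 min) — total 50+17+23+42+16+39 = 187 min.
Min-entry greedy (repeatedly take the single cheapest remaining cell) gives 226 min, worse by 39.
Next-best assignment: Novak→Task T4, Ghosh→Task T3, Jensen→Task T1, Huang→Task T6, Petrov→Task T5, Bakr→Task T7 = 192 min.
Swapping Novak↔Huang (Novak→Task T4 31 min, Huang→Task T6 66 min) adds 5.
Checked against all permutations: 187 min is optimal.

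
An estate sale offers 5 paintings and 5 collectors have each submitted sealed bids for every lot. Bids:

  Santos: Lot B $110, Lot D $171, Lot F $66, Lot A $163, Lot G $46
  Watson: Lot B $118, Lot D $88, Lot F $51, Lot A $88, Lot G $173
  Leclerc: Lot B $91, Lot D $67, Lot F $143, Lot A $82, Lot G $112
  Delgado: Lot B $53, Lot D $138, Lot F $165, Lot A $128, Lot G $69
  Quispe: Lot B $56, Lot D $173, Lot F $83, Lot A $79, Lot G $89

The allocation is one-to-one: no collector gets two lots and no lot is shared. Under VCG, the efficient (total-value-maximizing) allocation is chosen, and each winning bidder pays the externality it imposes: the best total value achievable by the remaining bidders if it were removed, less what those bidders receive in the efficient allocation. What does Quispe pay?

Quispe pays $25.

Efficient allocation: Santos→Lot A ($163), Watson→Lot G ($173), Leclerc→Lot B ($91), Delgado→Lot F ($165), Quispe→Lot D ($173); total welfare W = $765.
Quispe receives Lot D at value $173, so the others get W − 173 = $592.
Without Quispe: best allocation of the remaining 4 bidders over all 5 lots is Santos→Lot A ($163), Watson→Lot G ($173), Leclerc→Lot F ($143), Delgado→Lot D ($138), total $617.
VCG payment = (others' best without Quispe) − (others' welfare with Quispe) = 617 − 592 = $25.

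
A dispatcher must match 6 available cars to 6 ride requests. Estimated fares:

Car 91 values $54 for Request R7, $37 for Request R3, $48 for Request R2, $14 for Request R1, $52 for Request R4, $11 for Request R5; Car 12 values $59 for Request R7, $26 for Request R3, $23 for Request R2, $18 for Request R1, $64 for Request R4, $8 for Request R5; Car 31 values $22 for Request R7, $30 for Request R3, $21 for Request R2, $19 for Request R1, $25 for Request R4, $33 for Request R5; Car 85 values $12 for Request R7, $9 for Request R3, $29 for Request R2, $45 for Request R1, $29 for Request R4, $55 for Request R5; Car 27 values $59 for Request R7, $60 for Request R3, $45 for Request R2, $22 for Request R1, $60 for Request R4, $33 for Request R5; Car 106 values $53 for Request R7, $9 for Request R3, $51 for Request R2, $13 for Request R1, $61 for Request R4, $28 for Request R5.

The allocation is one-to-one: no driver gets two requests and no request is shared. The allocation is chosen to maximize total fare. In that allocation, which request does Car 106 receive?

This is the linear assignment problem.
Optimal: Car 91→Request R7 ($54), Car 12→Request R4 ($64), Car 31→Request R5 ($33), Car 85→Request R1 ($45), Car 27→Request R3 ($60), Car 106→Request R2 ($51) — total 54+64+33+45+60+51 = $307.
Column-greedy (each request in turn goes to its best remaining driver) gives $300, worse by 7.
Next-best assignment: Car 91→Request R2, Car 12→Request R7, Car 31→Request R5, Car 85→Request R1, Car 27→Request R3, Car 106→Request R4 = $306.
Every other assignment is strictly worse.
Car 106's own top request is Request R4 ($61), but forcing Car 106→Request R4 and reassigning the rest optimally gives only $306 — worse by 1.

Car 106 receives Request R2.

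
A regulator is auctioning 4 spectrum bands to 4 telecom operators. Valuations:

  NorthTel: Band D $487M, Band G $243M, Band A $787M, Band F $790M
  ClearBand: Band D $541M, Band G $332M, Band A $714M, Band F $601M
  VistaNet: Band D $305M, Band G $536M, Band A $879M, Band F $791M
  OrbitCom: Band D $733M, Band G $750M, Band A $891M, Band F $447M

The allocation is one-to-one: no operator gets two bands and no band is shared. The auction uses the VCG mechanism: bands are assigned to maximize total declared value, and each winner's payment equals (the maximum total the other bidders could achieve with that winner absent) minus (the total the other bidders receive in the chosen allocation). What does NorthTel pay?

NorthTel pays $85M.

Efficient allocation: NorthTel→Band F ($790M), ClearBand→Band D ($541M), VistaNet→Band A ($879M), OrbitCom→Band G ($750M); total welfare W = $2960M.
NorthTel receives Band F at value $790M, so the others get W − 790 = $2170M.
Without NorthTel: best allocation of the remaining 3 bidders over all 4 bands is ClearBand→Band A ($714M), VistaNet→Band F ($791M), OrbitCom→Band G ($750M), total $2255M.
VCG payment = (others' best without NorthTel) − (others' welfare with NorthTel) = 2255 − 2170 = $85M.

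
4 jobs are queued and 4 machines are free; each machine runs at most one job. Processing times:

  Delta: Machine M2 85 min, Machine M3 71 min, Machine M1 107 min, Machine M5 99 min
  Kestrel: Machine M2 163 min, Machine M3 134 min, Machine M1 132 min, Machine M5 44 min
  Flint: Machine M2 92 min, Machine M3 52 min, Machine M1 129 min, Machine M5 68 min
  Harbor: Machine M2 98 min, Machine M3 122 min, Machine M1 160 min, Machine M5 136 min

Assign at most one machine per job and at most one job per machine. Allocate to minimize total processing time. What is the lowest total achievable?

Min total: 301 min

Optimal: Delta→Machine M1 (107 min), Kestrel→Machine M5 (44 min), Flint→Machine M3 (52 min), Harbor→Machine M2 (98 min) — total 107+44+52+98 = 301 min.
Min-entry greedy (repeatedly take the single cheapest remaining cell) gives 341 min, worse by 40.
Swapping Delta↔Flint (Delta→Machine M3 71 min, Flint→Machine M1 129 min) adds 41.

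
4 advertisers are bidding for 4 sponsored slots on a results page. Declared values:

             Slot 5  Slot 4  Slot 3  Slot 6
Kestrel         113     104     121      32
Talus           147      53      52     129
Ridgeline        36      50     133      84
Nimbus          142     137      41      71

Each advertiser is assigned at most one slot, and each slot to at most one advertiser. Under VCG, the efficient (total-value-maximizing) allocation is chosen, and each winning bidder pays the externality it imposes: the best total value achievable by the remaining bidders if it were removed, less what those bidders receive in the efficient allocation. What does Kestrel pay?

Kestrel pays $18.

Efficient allocation: Kestrel→Slot 5 ($113), Talus→Slot 6 ($129), Ridgeline→Slot 3 ($133), Nimbus→Slot 4 ($137); total welfare W = $512.
Kestrel receives Slot 5 at value $113, so the others get W − 113 = $399.
Without Kestrel: best allocation of the remaining 3 bidders over all 4 slots is Talus→Slot 5 ($147), Ridgeline→Slot 3 ($133), Nimbus→Slot 4 ($137), total $417.
VCG payment = (others' best without Kestrel) − (others' welfare with Kestrel) = 417 − 399 = $18.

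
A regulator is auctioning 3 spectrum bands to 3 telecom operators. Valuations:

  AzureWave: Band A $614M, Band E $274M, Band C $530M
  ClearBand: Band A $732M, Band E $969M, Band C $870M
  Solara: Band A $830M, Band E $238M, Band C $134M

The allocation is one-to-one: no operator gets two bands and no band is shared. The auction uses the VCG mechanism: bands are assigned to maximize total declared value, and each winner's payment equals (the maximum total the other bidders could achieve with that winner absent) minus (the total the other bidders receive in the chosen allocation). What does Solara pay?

Efficient allocation: AzureWave→Band C ($530M), ClearBand→Band E ($969M), Solara→Band A ($830M); total welfare W = $2329M.
Solara receives Band A at value $830M, so the others get W − 830 = $1499M.
Without Solara: best allocation of the remaining 2 bidders over all 3 bands is AzureWave→Band A ($614M), ClearBand→Band E ($969M), total $1583M.
VCG payment = (others' best without Solara) − (others' welfare with Solara) = 1583 − 1499 = $84M.

Solara pays $84M.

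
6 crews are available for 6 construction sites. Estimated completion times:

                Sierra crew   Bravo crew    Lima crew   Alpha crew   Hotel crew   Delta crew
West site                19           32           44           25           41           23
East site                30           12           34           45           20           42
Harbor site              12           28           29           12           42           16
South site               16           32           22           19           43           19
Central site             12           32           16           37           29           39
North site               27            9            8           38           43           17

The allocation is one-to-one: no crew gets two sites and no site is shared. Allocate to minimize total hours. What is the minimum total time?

Min total: 95 hours

Optimal: Sierra crew→West site (19 hours), Bravo crew→North site (9 hours), Lima crew→Central site (16 hours), Alpha crew→Harbor site (12 hours), Hotel crew→East site (20 hours), Delta crew→South site (19 hours) — total 19+9+16+12+20+19 = 95 hours.
Next-best assignment: Sierra crew→South site, Bravo crew→North site, Lima crew→Central site, Alpha crew→Harbor site, Hotel crew→East site, Delta crew→West site = 96 hours.
Swapping Hotel crew↔Lima crew (Hotel crew→Central site 29 hours, Lima crew→East site 34 hours) adds 27.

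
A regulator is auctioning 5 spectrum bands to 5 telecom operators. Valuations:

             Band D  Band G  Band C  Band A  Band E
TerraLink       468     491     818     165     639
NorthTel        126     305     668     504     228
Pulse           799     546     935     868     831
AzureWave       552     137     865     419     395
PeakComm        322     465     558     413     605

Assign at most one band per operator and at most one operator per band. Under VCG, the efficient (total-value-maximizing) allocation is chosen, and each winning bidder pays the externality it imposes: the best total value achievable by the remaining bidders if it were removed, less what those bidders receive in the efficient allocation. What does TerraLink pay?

TerraLink pays $140M.

Efficient allocation: TerraLink→Band E ($639M), NorthTel→Band A ($504M), Pulse→Band D ($799M), AzureWave→Band C ($865M), PeakComm→Band G ($465M); total welfare W = $3272M.
TerraLink receives Band E at value $639M, so the others get W − 639 = $2633M.
Without TerraLink: best allocation of the remaining 4 bidders over all 5 bands is NorthTel→Band A ($504M), Pulse→Band D ($799M), AzureWave→Band C ($865M), PeakComm→Band E ($605M), total $2773M.
VCG payment = (others' best without TerraLink) − (others' welfare with TerraLink) = 2773 − 2633 = $140M.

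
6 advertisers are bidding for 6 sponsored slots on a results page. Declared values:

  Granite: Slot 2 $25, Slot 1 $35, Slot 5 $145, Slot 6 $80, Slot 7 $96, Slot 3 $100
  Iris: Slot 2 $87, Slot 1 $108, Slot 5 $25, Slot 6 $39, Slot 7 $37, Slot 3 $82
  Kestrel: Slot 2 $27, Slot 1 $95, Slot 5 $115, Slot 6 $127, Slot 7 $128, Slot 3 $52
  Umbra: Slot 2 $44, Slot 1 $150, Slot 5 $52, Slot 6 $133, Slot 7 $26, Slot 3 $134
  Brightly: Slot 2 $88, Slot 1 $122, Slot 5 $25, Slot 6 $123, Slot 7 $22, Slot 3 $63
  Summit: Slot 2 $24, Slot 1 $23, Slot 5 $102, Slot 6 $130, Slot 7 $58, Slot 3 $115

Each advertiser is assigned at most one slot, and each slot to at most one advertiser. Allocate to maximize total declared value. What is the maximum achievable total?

Treat this as an assignment problem: match each advertiser to one slot.
Optimal: Granite→Slot 5 ($145), Iris→Slot 2 ($87), Kestrel→Slot 7 ($128), Umbra→Slot 1 ($150), Brightly→Slot 6 ($123), Summit→Slot 3 ($115) — total 145+87+128+150+123+115 = $748.
Max-entry greedy (repeatedly take the single best remaining cell) gives $723, worse by 25.
Next-best assignment: Granite→Slot 5, Iris→Slot 2, Kestrel→Slot 7, Umbra→Slot 3, Brightly→Slot 1, Summit→Slot 6 = $746.

Maximum total: $748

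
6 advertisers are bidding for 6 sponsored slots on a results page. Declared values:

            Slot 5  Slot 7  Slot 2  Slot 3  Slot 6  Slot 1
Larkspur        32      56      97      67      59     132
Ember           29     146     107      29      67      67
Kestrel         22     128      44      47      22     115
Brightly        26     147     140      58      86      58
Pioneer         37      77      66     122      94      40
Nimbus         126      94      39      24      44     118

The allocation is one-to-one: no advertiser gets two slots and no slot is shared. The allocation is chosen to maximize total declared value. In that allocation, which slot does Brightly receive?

Brightly receives Slot 2.

This is a one-to-one assignment (maximum-weight bipartite matching).
Optimal: Larkspur→Slot 1 ($132), Ember→Slot 6 ($67), Kestrel→Slot 7 ($128), Brightly→Slot 2 ($140), Pioneer→Slot 3 ($122), Nimbus→Slot 5 ($126) — total 132+67+128+140+122+126 = $715.
Max-entry greedy (repeatedly take the single best remaining cell) gives $656, worse by 59.
Swapping Brightly↔Ember (Brightly→Slot 6 $86, Ember→Slot 2 $107) loses 14.
Checked against all permutations: $715 is optimal.
Brightly's own top slot is Slot 7 ($147), but forcing Brightly→Slot 7 and reassigning the rest optimally gives only $676 — worse by 39.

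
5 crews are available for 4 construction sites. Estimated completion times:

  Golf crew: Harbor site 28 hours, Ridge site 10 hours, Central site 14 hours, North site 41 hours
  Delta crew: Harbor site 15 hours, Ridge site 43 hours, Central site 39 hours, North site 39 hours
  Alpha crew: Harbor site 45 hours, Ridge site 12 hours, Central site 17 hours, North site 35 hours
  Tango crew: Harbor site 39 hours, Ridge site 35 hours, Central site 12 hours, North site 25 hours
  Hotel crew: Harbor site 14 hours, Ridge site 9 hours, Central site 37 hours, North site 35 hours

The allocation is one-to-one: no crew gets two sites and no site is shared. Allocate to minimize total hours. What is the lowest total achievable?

Minimum total: 63 hours

Optimal: Delta crew→Harbor site (15 hours), Hotel crew→Ridge site (9 hours), Golf crew→Central site (14 hours), Tango crew→North site (25 hours) — total 15+9+14+25 = 63 hours.
Min-entry greedy (repeatedly take the single cheapest remaining cell) gives 71 hours, worse by 8.
Next-best assignment: Hotel crew→Harbor site, Alpha crew→Ridge site, Golf crew→Central site, Tango crew→North site = 65 hours.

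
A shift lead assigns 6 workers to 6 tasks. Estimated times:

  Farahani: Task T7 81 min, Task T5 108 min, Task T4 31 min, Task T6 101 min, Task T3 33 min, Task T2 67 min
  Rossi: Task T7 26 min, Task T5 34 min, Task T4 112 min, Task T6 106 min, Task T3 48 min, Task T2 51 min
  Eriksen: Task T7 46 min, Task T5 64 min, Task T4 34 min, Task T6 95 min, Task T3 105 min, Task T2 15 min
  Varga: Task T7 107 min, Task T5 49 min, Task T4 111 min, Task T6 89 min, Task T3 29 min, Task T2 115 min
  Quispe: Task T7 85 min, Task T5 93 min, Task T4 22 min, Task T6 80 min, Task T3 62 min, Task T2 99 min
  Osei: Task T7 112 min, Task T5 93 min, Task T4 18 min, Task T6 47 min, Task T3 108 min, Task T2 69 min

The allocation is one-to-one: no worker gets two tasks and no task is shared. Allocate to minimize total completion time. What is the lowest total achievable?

Minimum total: 192 min

This is the linear assignment problem.
Optimal: Farahani→Task T3 (33 min), Rossi→Task T7 (26 min), Eriksen→Task T2 (15 min), Varga→Task T5 (49 min), Quispe→Task T4 (22 min), Osei→Task T6 (47 min) — total 33+26+15+49+22+47 = 192 min.
Min-entry greedy (repeatedly take the single cheapest remaining cell) gives 276 min, worse by 84.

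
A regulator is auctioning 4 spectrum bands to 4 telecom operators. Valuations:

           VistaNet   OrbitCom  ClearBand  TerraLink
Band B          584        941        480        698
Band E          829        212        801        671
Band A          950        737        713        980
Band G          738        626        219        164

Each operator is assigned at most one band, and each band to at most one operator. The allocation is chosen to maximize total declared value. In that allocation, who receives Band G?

VistaNet receives Band G.

Treat this as an assignment problem: match each operator to one band.
Optimal: VistaNet→Band G ($738M), OrbitCom→Band B ($941M), ClearBand→Band E ($801M), TerraLink→Band A ($980M) — total 738+941+801+980 = $3460M.
Row-greedy (each operator in turn takes its best remaining band) gives $2856M, worse by 604.
Next-best assignment: VistaNet→Band A, OrbitCom→Band G, ClearBand→Band E, TerraLink→Band B = $3075M.
Swapping ClearBand↔TerraLink (ClearBand→Band A $713M, TerraLink→Band E $671M) loses 397.
VistaNet's own top band is Band A ($950M), but forcing VistaNet→Band A and reassigning the rest optimally gives only $3075M — worse by 385.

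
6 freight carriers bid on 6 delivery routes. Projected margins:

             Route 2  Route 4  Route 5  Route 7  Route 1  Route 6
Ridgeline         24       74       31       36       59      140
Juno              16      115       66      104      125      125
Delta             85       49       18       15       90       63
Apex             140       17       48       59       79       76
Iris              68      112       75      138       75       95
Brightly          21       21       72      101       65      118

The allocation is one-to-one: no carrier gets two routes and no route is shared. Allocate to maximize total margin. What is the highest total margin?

Optimal: Ridgeline→Route 6 ($140k), Juno→Route 4 ($115k), Delta→Route 1 ($90k), Apex→Route 2 ($140k), Iris→Route 7 ($138k), Brightly→Route 5 ($72k) — total 140+115+90+140+138+72 = $695k.
Row-greedy (each carrier in turn takes its best remaining route) gives $593k, worse by 102.
Next-best assignment: Ridgeline→Route 6, Juno→Route 1, Delta→Route 4, Apex→Route 2, Iris→Route 7, Brightly→Route 5 = $664k.
Every other assignment is strictly worse.

Max total: $695k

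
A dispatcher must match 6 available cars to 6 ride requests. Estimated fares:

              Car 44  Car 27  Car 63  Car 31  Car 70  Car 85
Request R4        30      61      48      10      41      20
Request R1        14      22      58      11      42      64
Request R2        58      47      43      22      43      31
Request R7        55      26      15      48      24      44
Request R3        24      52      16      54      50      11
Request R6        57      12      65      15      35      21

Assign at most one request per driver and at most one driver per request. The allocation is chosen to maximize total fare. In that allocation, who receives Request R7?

Car 31 receives Request R7.

Optimal: Car 44→Request R2 ($58), Car 27→Request R4 ($61), Car 63→Request R6 ($65), Car 31→Request R7 ($48), Car 70→Request R3 ($50), Car 85→Request R1 ($64) — total 58+61+65+48+50+64 = $346.
Row-greedy (each driver in turn takes its best remaining request) gives $324, worse by 22.
Next-best assignment: Car 44→Request R7, Car 27→Request R4, Car 63→Request R6, Car 31→Request R3, Car 70→Request R2, Car 85→Request R1 = $342.
Car 31's own top request is Request R3 ($54), but forcing Car 31→Request R3 and reassigning the rest optimally gives only $342 — worse by 4.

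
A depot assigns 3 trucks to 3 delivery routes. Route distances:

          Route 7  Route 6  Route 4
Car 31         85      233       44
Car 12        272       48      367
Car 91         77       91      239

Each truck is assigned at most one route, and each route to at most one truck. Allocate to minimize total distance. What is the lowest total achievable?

Min total: 169 km

Optimal: Car 31→Route 4 (44 km), Car 12→Route 6 (48 km), Car 91→Route 7 (77 km) — total 44+48+77 = 169 km.
Next-best assignment: Car 31→Route 7, Car 12→Route 6, Car 91→Route 4 = 372 km.
No other one-to-one assignment undercuts 169 km.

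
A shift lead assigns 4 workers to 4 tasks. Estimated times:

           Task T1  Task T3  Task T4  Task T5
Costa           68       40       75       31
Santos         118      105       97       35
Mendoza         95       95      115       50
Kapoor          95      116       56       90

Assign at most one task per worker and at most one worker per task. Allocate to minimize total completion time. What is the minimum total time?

This is a one-to-one assignment (minimum-cost bipartite matching).
Optimal: Costa→Task T3 (40 min), Santos→Task T5 (35 min), Mendoza→Task T1 (95 min), Kapoor→Task T4 (56 min) — total 40+35+95+56 = 226 min.
Next-best assignment: Costa→Task T1, Santos→Task T5, Mendoza→Task T3, Kapoor→Task T4 = 254 min.
Swapping Kapoor↔Mendoza (Kapoor→Task T1 95 min, Mendoza→Task T4 115 min) adds 59.

Min total: 226 min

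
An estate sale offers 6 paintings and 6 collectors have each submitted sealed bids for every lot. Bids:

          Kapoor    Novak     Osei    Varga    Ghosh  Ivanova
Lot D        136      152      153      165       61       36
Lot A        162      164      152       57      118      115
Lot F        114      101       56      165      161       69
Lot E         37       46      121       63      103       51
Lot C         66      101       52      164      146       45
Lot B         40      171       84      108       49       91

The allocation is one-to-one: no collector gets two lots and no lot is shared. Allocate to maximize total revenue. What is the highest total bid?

Max total: $868

This is the linear assignment problem.
Optimal: Kapoor→Lot D ($136), Novak→Lot B ($171), Osei→Lot E ($121), Varga→Lot C ($164), Ghosh→Lot F ($161), Ivanova→Lot A ($115) — total 136+171+121+164+161+115 = $868.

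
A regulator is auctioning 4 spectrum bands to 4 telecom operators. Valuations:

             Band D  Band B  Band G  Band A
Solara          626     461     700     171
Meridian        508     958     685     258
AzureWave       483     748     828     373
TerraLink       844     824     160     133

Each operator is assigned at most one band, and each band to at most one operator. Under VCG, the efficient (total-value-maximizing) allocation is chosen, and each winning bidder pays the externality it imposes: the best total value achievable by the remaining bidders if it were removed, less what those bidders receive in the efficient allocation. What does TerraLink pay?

Efficient allocation: Solara→Band G ($700M), Meridian→Band B ($958M), AzureWave→Band A ($373M), TerraLink→Band D ($844M); total welfare W = $2875M.
TerraLink receives Band D at value $844M, so the others get W − 844 = $2031M.
Without TerraLink: best allocation of the remaining 3 bidders over all 4 bands is Solara→Band D ($626M), Meridian→Band B ($958M), AzureWave→Band G ($828M), total $2412M.
VCG payment = (others' best without TerraLink) − (others' welfare with TerraLink) = 2412 − 2031 = $381M.

TerraLink pays $381M.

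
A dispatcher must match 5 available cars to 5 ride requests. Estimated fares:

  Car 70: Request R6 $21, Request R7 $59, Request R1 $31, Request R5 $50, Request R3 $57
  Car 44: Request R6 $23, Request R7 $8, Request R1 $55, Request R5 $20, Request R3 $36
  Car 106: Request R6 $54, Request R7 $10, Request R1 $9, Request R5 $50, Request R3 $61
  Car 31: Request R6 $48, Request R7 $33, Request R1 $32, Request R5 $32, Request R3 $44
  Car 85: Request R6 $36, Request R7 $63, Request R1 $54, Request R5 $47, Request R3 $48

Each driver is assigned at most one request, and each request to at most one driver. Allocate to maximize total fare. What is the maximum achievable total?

This is the linear assignment problem.
Optimal: Car 70→Request R5 ($50), Car 44→Request R1 ($55), Car 106→Request R3 ($61), Car 31→Request R6 ($48), Car 85→Request R7 ($63) — total 50+55+61+48+63 = $277.
Column-greedy (each request in turn goes to its best remaining driver) gives $266, worse by 11.
No other one-to-one assignment exceeds $277.

Max total: $277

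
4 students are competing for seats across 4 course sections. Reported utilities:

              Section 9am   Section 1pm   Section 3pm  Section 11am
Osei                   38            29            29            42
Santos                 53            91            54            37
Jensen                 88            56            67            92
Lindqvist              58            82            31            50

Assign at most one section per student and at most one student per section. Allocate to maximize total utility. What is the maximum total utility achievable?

Optimal: Osei→Section 3pm (29 points), Santos→Section 1pm (91 points), Jensen→Section 11am (92 points), Lindqvist→Section 9am (58 points) — total 29+91+92+58 = 270 points.
Column-greedy (each section in turn goes to its best remaining student) gives 252 points, worse by 18.
Next-best assignment: Osei→Section 9am, Santos→Section 3pm, Jensen→Section 11am, Lindqvist→Section 1pm = 266 points.
Swapping Jensen↔Santos (Jensen→Section 1pm 56 points, Santos→Section 11am 37 points) loses 90.

Max total: 270 points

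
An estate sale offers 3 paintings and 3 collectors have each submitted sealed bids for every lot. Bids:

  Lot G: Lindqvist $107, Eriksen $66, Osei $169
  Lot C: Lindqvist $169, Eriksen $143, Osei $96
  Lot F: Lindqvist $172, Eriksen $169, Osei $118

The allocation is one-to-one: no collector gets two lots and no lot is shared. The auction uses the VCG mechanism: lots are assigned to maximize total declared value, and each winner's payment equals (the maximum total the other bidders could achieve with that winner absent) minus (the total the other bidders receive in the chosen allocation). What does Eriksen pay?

Efficient allocation: Lindqvist→Lot C ($169), Eriksen→Lot F ($169), Osei→Lot G ($169); total welfare W = $507.
Eriksen receives Lot F at value $169, so the others get W − 169 = $338.
Without Eriksen: best allocation of the remaining 2 bidders over all 3 lots is Lindqvist→Lot F ($172), Osei→Lot G ($169), total $341.
VCG payment = (others' best without Eriksen) − (others' welfare with Eriksen) = 341 − 338 = $3.

Eriksen pays $3.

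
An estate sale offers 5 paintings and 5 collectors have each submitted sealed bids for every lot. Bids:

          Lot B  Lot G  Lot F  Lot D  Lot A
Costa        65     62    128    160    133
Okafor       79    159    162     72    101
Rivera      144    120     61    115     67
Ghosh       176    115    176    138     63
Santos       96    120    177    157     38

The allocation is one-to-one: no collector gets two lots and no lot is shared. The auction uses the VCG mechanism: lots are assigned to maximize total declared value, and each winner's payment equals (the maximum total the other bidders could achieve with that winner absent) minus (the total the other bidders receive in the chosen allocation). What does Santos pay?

Santos pays $27.

Efficient allocation: Costa→Lot A ($133), Okafor→Lot G ($159), Rivera→Lot B ($144), Ghosh→Lot F ($176), Santos→Lot D ($157); total welfare W = $769.
Santos receives Lot D at value $157, so the others get W − 157 = $612.
Without Santos: best allocation of the remaining 4 bidders over all 5 lots is Costa→Lot D ($160), Okafor→Lot G ($159), Rivera→Lot B ($144), Ghosh→Lot F ($176), total $639.
VCG payment = (others' best without Santos) − (others' welfare with Santos) = 639 − 612 = $27.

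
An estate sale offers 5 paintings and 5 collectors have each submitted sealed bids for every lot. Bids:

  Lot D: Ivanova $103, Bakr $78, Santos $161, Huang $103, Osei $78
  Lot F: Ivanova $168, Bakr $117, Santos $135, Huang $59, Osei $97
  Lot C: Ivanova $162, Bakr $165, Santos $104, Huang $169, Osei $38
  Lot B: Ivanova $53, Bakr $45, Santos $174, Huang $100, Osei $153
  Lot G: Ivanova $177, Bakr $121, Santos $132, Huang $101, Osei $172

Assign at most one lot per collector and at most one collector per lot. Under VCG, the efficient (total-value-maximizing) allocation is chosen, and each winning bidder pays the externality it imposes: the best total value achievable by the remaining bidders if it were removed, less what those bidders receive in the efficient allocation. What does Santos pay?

Santos pays $8.

Efficient allocation: Ivanova→Lot F ($168), Bakr→Lot C ($165), Santos→Lot B ($174), Huang→Lot D ($103), Osei→Lot G ($172); total welfare W = $782.
Santos receives Lot B at value $174, so the others get W − 174 = $608.
Without Santos: best allocation of the remaining 4 bidders over all 5 lots is Ivanova→Lot G ($177), Bakr→Lot F ($117), Huang→Lot C ($169), Osei→Lot B ($153), total $616.
VCG payment = (others' best without Santos) − (others' welfare with Santos) = 616 − 608 = $8.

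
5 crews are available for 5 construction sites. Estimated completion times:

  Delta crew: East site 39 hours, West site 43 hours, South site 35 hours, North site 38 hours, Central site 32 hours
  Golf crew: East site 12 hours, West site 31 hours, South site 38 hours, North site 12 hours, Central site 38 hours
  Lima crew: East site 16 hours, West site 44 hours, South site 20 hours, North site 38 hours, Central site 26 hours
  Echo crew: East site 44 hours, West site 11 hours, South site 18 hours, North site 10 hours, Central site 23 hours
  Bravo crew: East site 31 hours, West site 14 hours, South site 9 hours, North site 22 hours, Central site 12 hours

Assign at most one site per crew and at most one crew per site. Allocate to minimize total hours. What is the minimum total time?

Optimal: Delta crew→Central site (32 hours), Golf crew→North site (12 hours), Lima crew→East site (16 hours), Echo crew→West site (11 hours), Bravo crew→South site (9 hours) — total 32+12+16+11+9 = 80 hours.
Min-entry greedy (repeatedly take the single cheapest remaining cell) gives 100 hours, worse by 20.
No other one-to-one assignment undercuts 80 hours.

Min total: 80 hours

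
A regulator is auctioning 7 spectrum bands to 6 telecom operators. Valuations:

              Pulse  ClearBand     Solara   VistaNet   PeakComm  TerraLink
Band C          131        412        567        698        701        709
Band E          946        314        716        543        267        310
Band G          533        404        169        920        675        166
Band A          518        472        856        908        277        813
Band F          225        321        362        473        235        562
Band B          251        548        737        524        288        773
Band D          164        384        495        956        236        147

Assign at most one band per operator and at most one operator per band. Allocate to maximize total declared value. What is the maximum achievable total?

This is the linear assignment problem.
Optimal: Pulse→Band E ($946M), ClearBand→Band B ($548M), Solara→Band A ($856M), VistaNet→Band D ($956M), PeakComm→Band G ($675M), TerraLink→Band C ($709M) — total 946+548+856+956+675+709 = $4690M.
Row-greedy (each operator in turn takes its best remaining band) gives $4569M, worse by 121.
Next-best assignment: Pulse→Band E, ClearBand→Band G, Solara→Band A, VistaNet→Band D, PeakComm→Band C, TerraLink→Band B = $4636M.
Every other assignment is strictly worse.

Maximum total: $4690M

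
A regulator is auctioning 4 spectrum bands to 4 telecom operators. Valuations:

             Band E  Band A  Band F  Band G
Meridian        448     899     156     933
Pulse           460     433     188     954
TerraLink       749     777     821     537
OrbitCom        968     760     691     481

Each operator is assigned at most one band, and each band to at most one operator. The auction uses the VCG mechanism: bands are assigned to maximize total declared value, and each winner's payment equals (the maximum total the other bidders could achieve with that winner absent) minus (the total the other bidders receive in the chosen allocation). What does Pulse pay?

Efficient allocation: Meridian→Band A ($899M), Pulse→Band G ($954M), TerraLink→Band F ($821M), OrbitCom→Band E ($968M); total welfare W = $3642M.
Pulse receives Band G at value $954M, so the others get W − 954 = $2688M.
Without Pulse: best allocation of the remaining 3 bidders over all 4 bands is Meridian→Band G ($933M), TerraLink→Band F ($821M), OrbitCom→Band E ($968M), total $2722M.
VCG payment = (others' best without Pulse) − (others' welfare with Pulse) = 2722 − 2688 = $34M.

Pulse pays $34M.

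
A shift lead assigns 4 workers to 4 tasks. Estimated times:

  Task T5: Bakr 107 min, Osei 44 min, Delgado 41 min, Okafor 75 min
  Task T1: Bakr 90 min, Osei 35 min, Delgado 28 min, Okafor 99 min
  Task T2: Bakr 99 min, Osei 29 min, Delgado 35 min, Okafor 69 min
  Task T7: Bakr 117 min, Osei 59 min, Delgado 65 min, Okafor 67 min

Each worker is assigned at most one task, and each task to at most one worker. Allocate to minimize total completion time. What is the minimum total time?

Min total: 227 min

Optimal: Bakr→Task T1 (90 min), Osei→Task T2 (29 min), Delgado→Task T5 (41 min), Okafor→Task T7 (67 min) — total 90+29+41+67 = 227 min.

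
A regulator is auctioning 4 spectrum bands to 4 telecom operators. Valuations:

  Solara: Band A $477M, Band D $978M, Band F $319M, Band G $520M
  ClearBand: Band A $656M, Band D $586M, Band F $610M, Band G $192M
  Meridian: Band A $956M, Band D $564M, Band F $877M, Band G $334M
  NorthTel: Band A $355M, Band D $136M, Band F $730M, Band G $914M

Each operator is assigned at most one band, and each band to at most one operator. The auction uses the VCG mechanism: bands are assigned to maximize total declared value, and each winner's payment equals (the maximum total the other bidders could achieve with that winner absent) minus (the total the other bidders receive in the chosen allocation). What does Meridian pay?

Efficient allocation: Solara→Band D ($978M), ClearBand→Band F ($610M), Meridian→Band A ($956M), NorthTel→Band G ($914M); total welfare W = $3458M.
Meridian receives Band A at value $956M, so the others get W − 956 = $2502M.
Without Meridian: best allocation of the remaining 3 bidders over all 4 bands is Solara→Band D ($978M), ClearBand→Band A ($656M), NorthTel→Band G ($914M), total $2548M.
VCG payment = (others' best without Meridian) − (others' welfare with Meridian) = 2548 − 2502 = $46M.

Meridian pays $46M.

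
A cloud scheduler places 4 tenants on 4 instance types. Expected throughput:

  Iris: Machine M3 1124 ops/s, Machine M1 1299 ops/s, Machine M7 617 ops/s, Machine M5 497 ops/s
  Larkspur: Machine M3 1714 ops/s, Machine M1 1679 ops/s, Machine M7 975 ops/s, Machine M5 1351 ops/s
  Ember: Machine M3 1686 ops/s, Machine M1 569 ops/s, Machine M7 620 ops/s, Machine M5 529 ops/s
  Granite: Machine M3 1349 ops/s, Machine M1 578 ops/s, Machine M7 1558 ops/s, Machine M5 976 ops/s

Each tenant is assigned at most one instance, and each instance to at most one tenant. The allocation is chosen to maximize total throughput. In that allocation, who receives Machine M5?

Optimal: Iris→Machine M1 (1299 ops/s), Larkspur→Machine M5 (1351 ops/s), Ember→Machine M3 (1686 ops/s), Granite→Machine M7 (1558 ops/s) — total 1299+1351+1686+1558 = 5894 ops/s.
Row-greedy (each tenant in turn takes its best remaining instance) gives 4609 ops/s, worse by 1285.
Swapping Ember↔Granite (Ember→Machine M7 620 ops/s, Granite→Machine M3 1349 ops/s) loses 1275.
Larkspur's own top instance is Machine M3 (1714 ops/s), but forcing Larkspur→Machine M3 and reassigning the rest optimally gives only 5100 ops/s — worse by 794.

Larkspur receives Machine M5.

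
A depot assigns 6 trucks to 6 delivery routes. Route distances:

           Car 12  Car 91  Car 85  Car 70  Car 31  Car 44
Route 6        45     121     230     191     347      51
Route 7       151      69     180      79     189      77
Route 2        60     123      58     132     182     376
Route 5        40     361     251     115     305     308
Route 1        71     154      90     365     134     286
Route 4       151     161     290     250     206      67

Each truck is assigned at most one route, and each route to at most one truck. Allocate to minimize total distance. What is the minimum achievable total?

Treat this as an assignment problem: match each truck to one route.
Optimal: Car 12→Route 6 (45 km), Car 91→Route 7 (69 km), Car 85→Route 2 (58 km), Car 70→Route 5 (115 km), Car 31→Route 1 (134 km), Car 44→Route 4 (67 km) — total 45+69+58+115+134+67 = 488 km.

Minimum total: 488 km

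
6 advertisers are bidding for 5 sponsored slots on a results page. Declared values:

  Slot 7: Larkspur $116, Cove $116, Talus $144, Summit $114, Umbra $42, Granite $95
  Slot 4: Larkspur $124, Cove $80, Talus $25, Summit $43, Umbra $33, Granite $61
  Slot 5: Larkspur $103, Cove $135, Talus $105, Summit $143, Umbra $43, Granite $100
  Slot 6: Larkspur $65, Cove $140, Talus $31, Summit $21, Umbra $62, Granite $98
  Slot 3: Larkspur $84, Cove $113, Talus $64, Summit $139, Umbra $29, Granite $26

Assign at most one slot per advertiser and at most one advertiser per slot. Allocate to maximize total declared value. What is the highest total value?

Maximum total: $647

This is a one-to-one assignment (maximum-weight bipartite matching).
Optimal: Talus→Slot 7 ($144), Larkspur→Slot 4 ($124), Granite→Slot 5 ($100), Cove→Slot 6 ($140), Summit→Slot 3 ($139) — total 144+124+100+140+139 = $647.
Column-greedy (each slot in turn goes to its best remaining advertiser) gives $580, worse by 67.
Next-best assignment: Talus→Slot 7, Larkspur→Slot 4, Cove→Slot 5, Granite→Slot 6, Summit→Slot 3 = $640.
Swapping Granite↔Talus (Granite→Slot 7 $95, Talus→Slot 5 $105) loses 44.
Checked against all permutations: $647 is optimal.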